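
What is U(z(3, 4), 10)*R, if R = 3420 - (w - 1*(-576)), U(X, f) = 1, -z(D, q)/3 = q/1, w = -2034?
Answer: 4878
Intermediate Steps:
z(D, q) = -3*q (z(D, q) = -3*q/1 = -3*q)
R = 4878 (R = 3420 - (-2034 - 1*(-576)) = 3420 - (-2034 + 576) = 3420 - 1*(-1458) = 3420 + 1458 = 4878)
U(z(3, 4), 10)*R = 1*4878 = 4878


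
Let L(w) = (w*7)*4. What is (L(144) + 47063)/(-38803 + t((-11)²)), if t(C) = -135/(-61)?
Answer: -283345/215168 ≈ -1.3169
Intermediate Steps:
t(C) = 135/61 (t(C) = -135*(-1/61) = 135/61)
L(w) = 28*w (L(w) = (7*w)*4 = 28*w)
(L(144) + 47063)/(-38803 + t((-11)²)) = (28*144 + 47063)/(-38803 + 135/61) = (4032 + 47063)/(-2366848/61) = 51095*(-61/2366848) = -283345/215168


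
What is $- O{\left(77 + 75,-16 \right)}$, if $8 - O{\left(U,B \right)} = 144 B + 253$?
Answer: $-2059$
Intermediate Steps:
$O{\left(U,B \right)} = -245 - 144 B$ ($O{\left(U,B \right)} = 8 - \left(144 B + 253\right) = 8 - \left(253 + 144 B\right) = -245 - 144 B$)
$- O{\left(77 + 75,-16 \right)} = - (-245 - -2304) = - (-245 + 2304) = \left(-1\right) 2059 = -2059$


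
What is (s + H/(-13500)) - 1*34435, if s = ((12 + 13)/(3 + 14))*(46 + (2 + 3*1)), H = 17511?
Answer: -154625837/4500 ≈ -34361.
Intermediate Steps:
s = 75 (s = (25/17)*(46 + (2 + 3)) = (25*(1/17))*(46 + 5) = (25/17)*51 = 75)
(s + H/(-13500)) - 1*34435 = (75 + 17511/(-13500)) - 1*34435 = (75 + 17511*(-1/13500)) - 34435 = (75 - 5837/4500) - 34435 = 331663/4500 - 34435 = -154625837/4500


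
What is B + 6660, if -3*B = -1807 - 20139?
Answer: 41926/3 ≈ 13975.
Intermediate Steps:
B = 21946/3 (B = -(-1807 - 20139)/3 = -1/3*(-21946) = 21946/3 ≈ 7315.3)
B + 6660 = 21946/3 + 6660 = 41926/3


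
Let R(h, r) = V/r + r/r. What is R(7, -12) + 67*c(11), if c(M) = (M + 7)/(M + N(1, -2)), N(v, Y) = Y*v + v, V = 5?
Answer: 7271/60 ≈ 121.18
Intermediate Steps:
R(h, r) = 1 + 5/r (R(h, r) = 5/r + r/r = 5/r + 1 = 1 + 5/r)
N(v, Y) = v + Y*v
c(M) = (7 + M)/(-1 + M) (c(M) = (M + 7)/(M + 1*(1 - 2)) = (7 + M)/(M + 1*(-1)) = (7 + M)/(M - 1) = (7 + M)/(-1 + M))
R(7, -12) + 67*c(11) = (5 - 12)/(-12) + 67*((7 + 11)/(-1 + 11)) = -1/12*(-7) + 67*(18/10) = 7/12 + 67*((⅒)*18) = 7/12 + 67*(9/5) = 7/12 + 603/5 = 7271/60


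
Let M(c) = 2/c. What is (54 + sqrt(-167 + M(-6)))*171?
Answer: 9234 + 57*I*sqrt(1506) ≈ 9234.0 + 2212.0*I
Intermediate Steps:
(54 + sqrt(-167 + M(-6)))*171 = (54 + sqrt(-167 + 2/(-6)))*171 = (54 + sqrt(-167 + 2*(-1/6)))*171 = (54 + sqrt(-167 - 1/3))*171 = (54 + sqrt(-502/3))*171 = (54 + I*sqrt(1506)/3)*171 = 9234 + 57*I*sqrt(1506)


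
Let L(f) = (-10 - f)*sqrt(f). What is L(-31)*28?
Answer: 588*I*sqrt(31) ≈ 3273.8*I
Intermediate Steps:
L(f) = sqrt(f)*(-10 - f)
L(-31)*28 = (sqrt(-31)*(-10 - 1*(-31)))*28 = ((I*sqrt(31))*(-10 + 31))*28 = ((I*sqrt(31))*21)*28 = (21*I*sqrt(31))*28 = 588*I*sqrt(31)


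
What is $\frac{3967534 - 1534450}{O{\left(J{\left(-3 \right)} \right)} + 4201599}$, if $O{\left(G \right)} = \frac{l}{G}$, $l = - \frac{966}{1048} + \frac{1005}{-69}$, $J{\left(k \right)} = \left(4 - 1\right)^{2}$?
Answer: $\frac{263911755312}{455738853683} \approx 0.57909$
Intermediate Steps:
$J{\left(k \right)} = 9$ ($J{\left(k \right)} = 3^{2} = 9$)
$l = - \frac{186649}{12052}$ ($l = \left(-966\right) \frac{1}{1048} + 1005 \left(- \frac{1}{69}\right) = - \frac{483}{524} - \frac{335}{23} = - \frac{186649}{12052} \approx -15.487$)
$O{\left(G \right)} = - \frac{186649}{12052 G}$
$\frac{3967534 - 1534450}{O{\left(J{\left(-3 \right)} \right)} + 4201599} = \frac{3967534 - 1534450}{- \frac{186649}{12052 \cdot 9} + 4201599} = \frac{2433084}{\left(- \frac{186649}{12052}\right) \frac{1}{9} + 4201599} = \frac{2433084}{- \frac{186649}{108468} + 4201599} = \frac{2433084}{\frac{455738853683}{108468}} = 2433084 \cdot \frac{108468}{455738853683} = \frac{263911755312}{455738853683}$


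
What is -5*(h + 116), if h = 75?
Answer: -955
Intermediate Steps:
-5*(h + 116) = -5*(75 + 116) = -5*191 = -955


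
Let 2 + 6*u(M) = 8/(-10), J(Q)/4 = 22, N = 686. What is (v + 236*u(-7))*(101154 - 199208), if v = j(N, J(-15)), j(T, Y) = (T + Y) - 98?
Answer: -832282352/15 ≈ -5.5486e+7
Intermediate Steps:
J(Q) = 88 (J(Q) = 4*22 = 88)
j(T, Y) = -98 + T + Y
v = 676 (v = -98 + 686 + 88 = 676)
u(M) = -7/15 (u(M) = -⅓ + (8/(-10))/6 = -⅓ + (8*(-⅒))/6 = -⅓ + (⅙)*(-⅘) = -⅓ - 2/15 = -7/15)
(v + 236*u(-7))*(101154 - 199208) = (676 + 236*(-7/15))*(101154 - 199208) = (676 - 1652/15)*(-98054) = (8488/15)*(-98054) = -832282352/15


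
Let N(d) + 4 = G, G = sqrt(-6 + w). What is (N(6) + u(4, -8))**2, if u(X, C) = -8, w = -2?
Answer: 136 - 48*I*sqrt(2) ≈ 136.0 - 67.882*I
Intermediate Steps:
G = 2*I*sqrt(2) (G = sqrt(-6 - 2) = sqrt(-8) = 2*I*sqrt(2) ≈ 2.8284*I)
N(d) = -4 + 2*I*sqrt(2)
(N(6) + u(4, -8))**2 = ((-4 + 2*I*sqrt(2)) - 8)**2 = (-12 + 2*I*sqrt(2))**2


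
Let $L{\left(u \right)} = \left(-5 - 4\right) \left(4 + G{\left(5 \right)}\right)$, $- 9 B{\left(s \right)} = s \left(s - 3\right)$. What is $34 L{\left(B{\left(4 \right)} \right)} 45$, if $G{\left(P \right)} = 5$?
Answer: $-123930$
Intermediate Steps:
$B{\left(s \right)} = - \frac{s \left(-3 + s\right)}{9}$ ($B{\left(s \right)} = - \frac{s \left(s - 3\right)}{9} = - \frac{s \left(-3 + s\right)}{9}$)
$L{\left(u \right)} = -81$ ($L{\left(u \right)} = \left(-5 - 4\right) \left(4 + 5\right) = \left(-9\right) 9 = -81$)
$34 L{\left(B{\left(4 \right)} \right)} 45 = 34 \left(-81\right) 45 = \left(-2754\right) 45 = -123930$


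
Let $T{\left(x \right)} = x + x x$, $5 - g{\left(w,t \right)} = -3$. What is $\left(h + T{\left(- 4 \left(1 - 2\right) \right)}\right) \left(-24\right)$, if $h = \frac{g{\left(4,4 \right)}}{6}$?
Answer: $-512$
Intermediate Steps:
$g{\left(w,t \right)} = 8$ ($g{\left(w,t \right)} = 5 - -3 = 5 + 3 = 8$)
$h = \frac{4}{3}$ ($h = \frac{8}{6} = 8 \cdot \frac{1}{6} = \frac{4}{3} \approx 1.3333$)
$T{\left(x \right)} = x + x^{2}$
$\left(h + T{\left(- 4 \left(1 - 2\right) \right)}\right) \left(-24\right) = \left(\frac{4}{3} + - 4 \left(1 - 2\right) \left(1 - 4 \left(1 - 2\right)\right)\right) \left(-24\right) = \left(\frac{4}{3} + \left(-4\right) \left(-1\right) \left(1 - -4\right)\right) \left(-24\right) = \left(\frac{4}{3} + 4 \left(1 + 4\right)\right) \left(-24\right) = \left(\frac{4}{3} + 4 \cdot 5\right) \left(-24\right) = \left(\frac{4}{3} + 20\right) \left(-24\right) = \frac{64}{3} \left(-24\right) = -512$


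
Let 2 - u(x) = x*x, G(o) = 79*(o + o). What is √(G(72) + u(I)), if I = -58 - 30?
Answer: √3634 ≈ 60.283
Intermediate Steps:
G(o) = 158*o (G(o) = 79*(2*o) = 158*o)
I = -88
u(x) = 2 - x² (u(x) = 2 - x*x = 2 - x²)
√(G(72) + u(I)) = √(158*72 + (2 - 1*(-88)²)) = √(11376 + (2 - 1*7744)) = √(11376 + (2 - 7744)) = √(11376 - 7742) = √3634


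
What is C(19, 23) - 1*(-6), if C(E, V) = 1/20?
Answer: 121/20 ≈ 6.0500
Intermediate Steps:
C(E, V) = 1/20
C(19, 23) - 1*(-6) = 1/20 - 1*(-6) = 1/20 + 6 = 121/20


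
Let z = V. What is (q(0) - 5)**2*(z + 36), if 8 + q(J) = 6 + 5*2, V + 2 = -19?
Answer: 135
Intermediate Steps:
V = -21 (V = -2 - 19 = -21)
q(J) = 8 (q(J) = -8 + (6 + 5*2) = -8 + (6 + 10) = -8 + 16 = 8)
z = -21
(q(0) - 5)**2*(z + 36) = (8 - 5)**2*(-21 + 36) = 3**2*15 = 9*15 = 135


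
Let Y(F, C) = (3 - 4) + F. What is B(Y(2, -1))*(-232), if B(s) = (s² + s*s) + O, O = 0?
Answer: -464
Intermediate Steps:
Y(F, C) = -1 + F
B(s) = 2*s² (B(s) = (s² + s*s) + 0 = (s² + s²) + 0 = 2*s² + 0 = 2*s²)
B(Y(2, -1))*(-232) = (2*(-1 + 2)²)*(-232) = (2*1²)*(-232) = (2*1)*(-232) = 2*(-232) = -464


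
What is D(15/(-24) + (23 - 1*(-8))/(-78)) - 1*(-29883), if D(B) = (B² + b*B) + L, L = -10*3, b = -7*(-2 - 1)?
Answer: 2904022105/97344 ≈ 29833.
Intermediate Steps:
b = 21 (b = -7*(-3) = 21)
L = -30
D(B) = -30 + B² + 21*B (D(B) = (B² + 21*B) - 30 = -30 + B² + 21*B)
D(15/(-24) + (23 - 1*(-8))/(-78)) - 1*(-29883) = (-30 + (15/(-24) + (23 - 1*(-8))/(-78))² + 21*(15/(-24) + (23 - 1*(-8))/(-78))) - 1*(-29883) = (-30 + (15*(-1/24) + (23 + 8)*(-1/78))² + 21*(15*(-1/24) + (23 + 8)*(-1/78))) + 29883 = (-30 + (-5/8 + 31*(-1/78))² + 21*(-5/8 + 31*(-1/78))) + 29883 = (-30 + (-5/8 - 31/78)² + 21*(-5/8 - 31/78)) + 29883 = (-30 + (-319/312)² + 21*(-319/312)) + 29883 = (-30 + 101761/97344 - 2233/104) + 29883 = -4908647/97344 + 29883 = 2904022105/97344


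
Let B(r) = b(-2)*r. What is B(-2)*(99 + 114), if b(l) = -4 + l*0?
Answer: 1704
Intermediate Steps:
b(l) = -4 (b(l) = -4 + 0 = -4)
B(r) = -4*r
B(-2)*(99 + 114) = (-4*(-2))*(99 + 114) = 8*213 = 1704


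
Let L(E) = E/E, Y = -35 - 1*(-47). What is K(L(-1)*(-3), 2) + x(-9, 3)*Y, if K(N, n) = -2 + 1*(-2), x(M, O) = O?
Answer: 32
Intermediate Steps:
Y = 12 (Y = -35 + 47 = 12)
L(E) = 1
K(N, n) = -4 (K(N, n) = -2 - 2 = -4)
K(L(-1)*(-3), 2) + x(-9, 3)*Y = -4 + 3*12 = -4 + 36 = 32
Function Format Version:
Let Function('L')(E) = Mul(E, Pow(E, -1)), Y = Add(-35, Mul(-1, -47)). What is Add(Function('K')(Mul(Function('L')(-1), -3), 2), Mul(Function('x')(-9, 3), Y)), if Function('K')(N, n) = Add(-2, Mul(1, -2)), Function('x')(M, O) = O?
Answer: 32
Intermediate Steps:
Y = 12 (Y = Add(-35, 47) = 12)
Function('L')(E) = 1
Function('K')(N, n) = -4 (Function('K')(N, n) = Add(-2, -2) = -4)
Add(Function('K')(Mul(Function('L')(-1), -3), 2), Mul(Function('x')(-9, 3), Y)) = Add(-4, Mul(3, 12)) = Add(-4, 36) = 32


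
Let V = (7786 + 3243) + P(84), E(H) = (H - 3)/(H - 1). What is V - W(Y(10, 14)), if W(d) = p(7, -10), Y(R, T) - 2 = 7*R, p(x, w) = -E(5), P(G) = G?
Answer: 22227/2 ≈ 11114.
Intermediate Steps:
E(H) = (-3 + H)/(-1 + H)
p(x, w) = -1/2 (p(x, w) = -(-3 + 5)/(-1 + 5) = -2/4 = -1*1/2 = -1/2)
Y(R, T) = 2 + 7*R
W(d) = -1/2
V = 11113 (V = (7786 + 3243) + 84 = 11029 + 84 = 11113)
V - W(Y(10, 14)) = 11113 - 1*(-1/2) = 11113 + 1/2 = 22227/2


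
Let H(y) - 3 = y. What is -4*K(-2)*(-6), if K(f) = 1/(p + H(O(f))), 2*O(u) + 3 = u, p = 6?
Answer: 48/13 ≈ 3.6923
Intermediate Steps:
O(u) = -3/2 + u/2
H(y) = 3 + y
K(f) = 1/(15/2 + f/2) (K(f) = 1/(6 + (3 + (-3/2 + f/2))) = 1/(6 + (3/2 + f/2)) = 1/(15/2 + f/2))
-4*K(-2)*(-6) = -8/(15 - 2)*(-6) = -8/13*(-6) = 48/13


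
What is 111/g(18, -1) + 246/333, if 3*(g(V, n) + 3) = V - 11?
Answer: -36799/222 ≈ -165.76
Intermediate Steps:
g(V, n) = -20/3 + V/3 (g(V, n) = -3 + (V - 11)/3 = -3 + (-11 + V)/3 = -3 + (-11/3 + V/3) = -20/3 + V/3)
111/g(18, -1) + 246/333 = 111/(-20/3 + (⅓)*18) + 246/333 = 111/(-20/3 + 6) + 246*(1/333) = 111/(-⅔) + 82/111 = 111*(-3/2) + 82/111 = -333/2 + 82/111 = -36799/222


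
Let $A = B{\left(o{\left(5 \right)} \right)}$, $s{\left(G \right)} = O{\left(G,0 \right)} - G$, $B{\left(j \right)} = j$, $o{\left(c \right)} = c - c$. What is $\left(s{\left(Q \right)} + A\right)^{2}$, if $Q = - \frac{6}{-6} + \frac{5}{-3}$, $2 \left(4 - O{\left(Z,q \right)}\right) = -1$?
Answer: $\frac{961}{36} \approx 26.694$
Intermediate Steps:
$O{\left(Z,q \right)} = \frac{9}{2}$ ($O{\left(Z,q \right)} = 4 - - \frac{1}{2} = 4 + \frac{1}{2} = \frac{9}{2}$)
$o{\left(c \right)} = 0$
$Q = - \frac{2}{3}$ ($Q = \left(-6\right) \left(- \frac{1}{6}\right) + 5 \left(- \frac{1}{3}\right) = 1 - \frac{5}{3} = - \frac{2}{3} \approx -0.66667$)
$s{\left(G \right)} = \frac{9}{2} - G$
$A = 0$
$\left(s{\left(Q \right)} + A\right)^{2} = \left(\left(\frac{9}{2} - - \frac{2}{3}\right) + 0\right)^{2} = \left(\left(\frac{9}{2} + \frac{2}{3}\right) + 0\right)^{2} = \left(\frac{31}{6} + 0\right)^{2} = \left(\frac{31}{6}\right)^{2} = \frac{961}{36}$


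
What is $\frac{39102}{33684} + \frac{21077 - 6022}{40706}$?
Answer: $\frac{12492849}{8161553} \approx 1.5307$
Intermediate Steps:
$\frac{39102}{33684} + \frac{21077 - 6022}{40706} = 39102 \cdot \frac{1}{33684} + \left(21077 - 6022\right) \frac{1}{40706} = \frac{931}{802} + 15055 \cdot \frac{1}{40706} = \frac{931}{802} + \frac{15055}{40706} = \frac{12492849}{8161553}$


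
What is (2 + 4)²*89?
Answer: 3204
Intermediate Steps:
(2 + 4)²*89 = 6²*89 = 36*89 = 3204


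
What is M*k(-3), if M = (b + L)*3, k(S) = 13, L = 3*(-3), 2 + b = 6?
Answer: -195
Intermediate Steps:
b = 4 (b = -2 + 6 = 4)
L = -9
M = -15 (M = (4 - 9)*3 = -5*3 = -15)
M*k(-3) = -15*13 = -195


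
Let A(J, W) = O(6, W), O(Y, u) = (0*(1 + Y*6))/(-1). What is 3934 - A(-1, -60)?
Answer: 3934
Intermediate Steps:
O(Y, u) = 0 (O(Y, u) = (0*(1 + 6*Y))*(-1) = 0*(-1) = 0)
A(J, W) = 0
3934 - A(-1, -60) = 3934 - 1*0 = 3934 + 0 = 3934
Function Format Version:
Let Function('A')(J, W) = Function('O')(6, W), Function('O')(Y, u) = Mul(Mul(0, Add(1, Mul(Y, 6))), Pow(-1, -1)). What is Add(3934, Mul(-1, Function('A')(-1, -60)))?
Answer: 3934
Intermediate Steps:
Function('O')(Y, u) = 0 (Function('O')(Y, u) = Mul(Mul(0, Add(1, Mul(6, Y))), -1) = Mul(0, -1) = 0)
Function('A')(J, W) = 0
Add(3934, Mul(-1, Function('A')(-1, -60))) = Add(3934, Mul(-1, 0)) = Add(3934, 0) = 3934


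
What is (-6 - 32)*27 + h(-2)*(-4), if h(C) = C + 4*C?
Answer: -986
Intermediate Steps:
h(C) = 5*C
(-6 - 32)*27 + h(-2)*(-4) = (-6 - 32)*27 + (5*(-2))*(-4) = -38*27 - 10*(-4) = -1026 + 40 = -986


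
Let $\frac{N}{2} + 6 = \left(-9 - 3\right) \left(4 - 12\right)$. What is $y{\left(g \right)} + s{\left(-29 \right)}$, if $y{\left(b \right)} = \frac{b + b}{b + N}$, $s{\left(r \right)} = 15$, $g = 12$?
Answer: $\frac{121}{8} \approx 15.125$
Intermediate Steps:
$N = 180$ ($N = -12 + 2 \left(-9 - 3\right) \left(4 - 12\right) = -12 + 2 \left(\left(-12\right) \left(-8\right)\right) = -12 + 2 \cdot 96 = -12 + 192 = 180$)
$y{\left(b \right)} = \frac{2 b}{180 + b}$ ($y{\left(b \right)} = \frac{b + b}{b + 180} = \frac{2 b}{180 + b}$)
$y{\left(g \right)} + s{\left(-29 \right)} = 2 \cdot 12 \frac{1}{180 + 12} + 15 = 2 \cdot 12 \cdot \frac{1}{192} + 15 = \frac{1}{8} + 15 = \frac{121}{8}$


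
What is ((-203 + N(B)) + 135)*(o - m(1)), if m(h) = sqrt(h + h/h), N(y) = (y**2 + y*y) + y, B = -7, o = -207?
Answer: -4761 - 23*sqrt(2) ≈ -4793.5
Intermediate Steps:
N(y) = y + 2*y**2 (N(y) = (y**2 + y**2) + y = 2*y**2 + y = y + 2*y**2)
m(h) = sqrt(1 + h) (m(h) = sqrt(h + 1) = sqrt(1 + h))
((-203 + N(B)) + 135)*(o - m(1)) = ((-203 - 7*(1 + 2*(-7))) + 135)*(-207 - sqrt(1 + 1)) = ((-203 - 7*(1 - 14)) + 135)*(-207 - sqrt(2)) = ((-203 - 7*(-13)) + 135)*(-207 - sqrt(2)) = ((-203 + 91) + 135)*(-207 - sqrt(2)) = (-112 + 135)*(-207 - sqrt(2)) = 23*(-207 - sqrt(2)) = -4761 - 23*sqrt(2)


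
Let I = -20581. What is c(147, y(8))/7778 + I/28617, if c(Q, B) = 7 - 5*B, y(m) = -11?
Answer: -79152382/111291513 ≈ -0.71122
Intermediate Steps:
c(147, y(8))/7778 + I/28617 = (7 - 5*(-11))/7778 - 20581/28617 = (7 + 55)*(1/7778) - 20581*1/28617 = 62*(1/7778) - 20581/28617 = 31/3889 - 20581/28617 = -79152382/111291513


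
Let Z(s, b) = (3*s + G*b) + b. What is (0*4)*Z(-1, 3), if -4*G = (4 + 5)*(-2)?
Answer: 0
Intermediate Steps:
G = 9/2 (G = -(4 + 5)*(-2)/4 = -9*(-2)/4 = -1/4*(-18) = 9/2 ≈ 4.5000)
Z(s, b) = 3*s + 11*b/2 (Z(s, b) = (3*s + 9*b/2) + b = 3*s + 11*b/2)
(0*4)*Z(-1, 3) = (0*4)*(3*(-1) + (11/2)*3) = 0*(-3 + 33/2) = 0*(27/2) = 0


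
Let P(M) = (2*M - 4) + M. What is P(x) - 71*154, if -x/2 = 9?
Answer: -10992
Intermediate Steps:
x = -18 (x = -2*9 = -18)
P(M) = -4 + 3*M (P(M) = (-4 + 2*M) + M = -4 + 3*M)
P(x) - 71*154 = (-4 + 3*(-18)) - 71*154 = (-4 - 54) - 10934 = -58 - 10934 = -10992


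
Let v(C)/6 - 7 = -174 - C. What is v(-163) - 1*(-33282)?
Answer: 33258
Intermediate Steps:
v(C) = -1002 - 6*C (v(C) = 42 + 6*(-174 - C) = 42 + (-1044 - 6*C) = -1002 - 6*C)
v(-163) - 1*(-33282) = (-1002 - 6*(-163)) - 1*(-33282) = (-1002 + 978) + 33282 = -24 + 33282 = 33258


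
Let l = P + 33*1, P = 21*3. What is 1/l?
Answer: 1/96 ≈ 0.010417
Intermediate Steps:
P = 63
l = 96 (l = 63 + 33*1 = 63 + 33 = 96)
1/l = 1/96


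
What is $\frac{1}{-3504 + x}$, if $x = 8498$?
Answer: $\frac{1}{4994} \approx 0.00020024$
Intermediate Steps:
$\frac{1}{-3504 + x} = \frac{1}{-3504 + 8498} = \frac{1}{4994}$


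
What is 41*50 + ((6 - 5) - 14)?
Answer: 2037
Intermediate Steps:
41*50 + ((6 - 5) - 14) = 2050 + (1 - 14) = 2050 - 13 = 2037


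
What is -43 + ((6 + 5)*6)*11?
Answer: 683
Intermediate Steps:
-43 + ((6 + 5)*6)*11 = -43 + (11*6)*11 = -43 + 66*11 = -43 + 726 = 683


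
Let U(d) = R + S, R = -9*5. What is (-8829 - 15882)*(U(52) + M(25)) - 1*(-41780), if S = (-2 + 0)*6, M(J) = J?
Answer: 832532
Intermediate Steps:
R = -45
S = -12 (S = -2*6 = -12)
U(d) = -57 (U(d) = -45 - 12 = -57)
(-8829 - 15882)*(U(52) + M(25)) - 1*(-41780) = (-8829 - 15882)*(-57 + 25) - 1*(-41780) = -24711*(-32) + 41780 = 790752 + 41780 = 832532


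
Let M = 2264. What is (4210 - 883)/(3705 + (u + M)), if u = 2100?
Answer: 3327/8069 ≈ 0.41232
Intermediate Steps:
(4210 - 883)/(3705 + (u + M)) = (4210 - 883)/(3705 + (2100 + 2264)) = 3327/(3705 + 4364) = 3327/8069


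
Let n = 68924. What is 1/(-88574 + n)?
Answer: -1/19650 ≈ -5.0891e-5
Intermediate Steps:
1/(-88574 + n) = 1/(-88574 + 68924) = 1/(-19650) = -1/19650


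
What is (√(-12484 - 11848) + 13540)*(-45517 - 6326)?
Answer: -701954220 - 103686*I*√6083 ≈ -7.0195e+8 - 8.0868e+6*I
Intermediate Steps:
(√(-12484 - 11848) + 13540)*(-45517 - 6326) = (√(-24332) + 13540)*(-51843) = (2*I*√6083 + 13540)*(-51843) = (13540 + 2*I*√6083)*(-51843) = -701954220 - 103686*I*√6083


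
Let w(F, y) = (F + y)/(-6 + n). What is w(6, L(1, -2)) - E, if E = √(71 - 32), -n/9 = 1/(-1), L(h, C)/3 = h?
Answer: 3 - √39 ≈ -3.2450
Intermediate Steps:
L(h, C) = 3*h
n = 9 (n = -9/(-1) = -9*(-1) = 9)
E = √39 ≈ 6.2450
w(F, y) = F/3 + y/3 (w(F, y) = (F + y)/(-6 + 9) = (F + y)/3 = (F + y)*(⅓) = F/3 + y/3)
w(6, L(1, -2)) - E = ((⅓)*6 + (3*1)/3) - √39 = (2 + (⅓)*3) - √39 = (2 + 1) - √39 = 3 - √39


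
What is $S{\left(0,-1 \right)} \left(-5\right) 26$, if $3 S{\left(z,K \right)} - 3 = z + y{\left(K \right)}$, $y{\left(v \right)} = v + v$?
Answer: $- \frac{130}{3} \approx -43.333$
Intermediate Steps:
$y{\left(v \right)} = 2 v$
$S{\left(z,K \right)} = 1 + \frac{z}{3} + \frac{2 K}{3}$ ($S{\left(z,K \right)} = 1 + \frac{z + 2 K}{3} = 1 + \left(\frac{z}{3} + \frac{2 K}{3}\right) = 1 + \frac{z}{3} + \frac{2 K}{3}$)
$S{\left(0,-1 \right)} \left(-5\right) 26 = \left(1 + \frac{1}{3} \cdot 0 + \frac{2}{3} \left(-1\right)\right) \left(-5\right) 26 = \left(1 + 0 - \frac{2}{3}\right) \left(-5\right) 26 = \frac{1}{3} \left(-5\right) 26 = \left(- \frac{5}{3}\right) 26 = - \frac{130}{3}$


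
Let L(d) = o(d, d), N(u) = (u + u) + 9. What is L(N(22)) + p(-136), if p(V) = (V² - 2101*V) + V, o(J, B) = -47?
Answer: 304049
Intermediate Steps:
p(V) = V² - 2100*V
N(u) = 9 + 2*u (N(u) = 2*u + 9 = 9 + 2*u)
L(d) = -47
L(N(22)) + p(-136) = -47 - 136*(-2100 - 136) = -47 - 136*(-2236) = -47 + 304096 = 304049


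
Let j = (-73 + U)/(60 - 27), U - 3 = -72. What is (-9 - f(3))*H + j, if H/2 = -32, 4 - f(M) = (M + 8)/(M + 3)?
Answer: 7814/11 ≈ 710.36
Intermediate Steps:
U = -69 (U = 3 - 72 = -69)
f(M) = 4 - (8 + M)/(3 + M) (f(M) = 4 - (M + 8)/(M + 3) = 4 - (8 + M)/(3 + M))
H = -64 (H = 2*(-32) = -64)
j = -142/33 (j = (-73 - 69)/(60 - 27) = -142/33 ≈ -4.3030)
(-9 - f(3))*H + j = (-9 - (4 + 3*3)/(3 + 3))*(-64) - 142/33 = (-9 - (4 + 9)/6)*(-64) - 142/33 = (-9 - 13/6)*(-64) - 142/33 = -67/6*(-64) - 142/33 = 2144/3 - 142/33 = 7814/11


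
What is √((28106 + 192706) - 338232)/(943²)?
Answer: 2*I*√29355/889249 ≈ 0.00038534*I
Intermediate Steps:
√((28106 + 192706) - 338232)/(943²) = √(220812 - 338232)/889249 = √(-117420)*(1/889249) = (2*I*√29355)*(1/889249) = 2*I*√29355/889249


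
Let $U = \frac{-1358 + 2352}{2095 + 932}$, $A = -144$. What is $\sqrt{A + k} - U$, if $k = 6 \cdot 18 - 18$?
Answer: $- \frac{994}{3027} + 3 i \sqrt{6} \approx -0.32838 + 7.3485 i$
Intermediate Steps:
$k = 90$ ($k = 108 - 18 = 90$)
$U = \frac{994}{3027} \approx 0.32838$
$\sqrt{A + k} - U = \sqrt{-144 + 90} - \frac{994}{3027} = \sqrt{-54} - \frac{994}{3027} = 3 i \sqrt{6} - \frac{994}{3027} = - \frac{994}{3027} + 3 i \sqrt{6}$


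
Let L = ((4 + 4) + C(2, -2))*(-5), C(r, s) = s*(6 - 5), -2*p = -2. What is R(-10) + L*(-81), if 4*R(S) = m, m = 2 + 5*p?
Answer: 9727/4 ≈ 2431.8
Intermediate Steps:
p = 1 (p = -½*(-2) = 1)
C(r, s) = s (C(r, s) = s*1 = s)
m = 7 (m = 2 + 5*1 = 2 + 5 = 7)
R(S) = 7/4 (R(S) = (¼)*7 = 7/4)
L = -30 (L = ((4 + 4) - 2)*(-5) = (8 - 2)*(-5) = 6*(-5) = -30)
R(-10) + L*(-81) = 7/4 - 30*(-81) = 7/4 + 2430 = 9727/4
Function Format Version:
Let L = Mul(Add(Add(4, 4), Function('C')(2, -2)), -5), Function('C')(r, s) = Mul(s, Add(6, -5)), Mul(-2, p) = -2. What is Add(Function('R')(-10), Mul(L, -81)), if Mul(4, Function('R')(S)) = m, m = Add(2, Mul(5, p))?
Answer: Rational(9727, 4) ≈ 2431.8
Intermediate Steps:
p = 1 (p = Mul(Rational(-1, 2), -2) = 1)
Function('C')(r, s) = s (Function('C')(r, s) = Mul(s, 1) = s)
m = 7 (m = Add(2, Mul(5, 1)) = Add(2, 5) = 7)
Function('R')(S) = Rational(7, 4) (Function('R')(S) = Mul(Rational(1, 4), 7) = Rational(7, 4))
L = -30 (L = Mul(Add(Add(4, 4), -2), -5) = Mul(Add(8, -2), -5) = Mul(6, -5) = -30)
Add(Function('R')(-10), Mul(L, -81)) = Add(Rational(7, 4), Mul(-30, -81)) = Add(Rational(7, 4), 2430) = Rational(9727, 4)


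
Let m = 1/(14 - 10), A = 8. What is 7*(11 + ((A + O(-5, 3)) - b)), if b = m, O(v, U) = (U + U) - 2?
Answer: 637/4 ≈ 159.25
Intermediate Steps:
m = ¼ (m = 1/4 = ¼ ≈ 0.25000)
O(v, U) = -2 + 2*U (O(v, U) = 2*U - 2 = -2 + 2*U)
b = ¼ ≈ 0.25000
7*(11 + ((A + O(-5, 3)) - b)) = 7*(11 + ((8 + (-2 + 2*3)) - 1*¼)) = 7*(11 + ((8 + (-2 + 6)) - ¼)) = 7*(11 + ((8 + 4) - ¼)) = 7*(11 + (12 - ¼)) = 7*(11 + 47/4) = 7*(91/4) = 637/4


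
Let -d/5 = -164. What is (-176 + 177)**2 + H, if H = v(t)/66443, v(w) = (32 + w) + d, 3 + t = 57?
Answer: 67349/66443 ≈ 1.0136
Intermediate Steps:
t = 54 (t = -3 + 57 = 54)
d = 820 (d = -5*(-164) = 820)
v(w) = 852 + w (v(w) = (32 + w) + 820 = 852 + w)
H = 906/66443 (H = (852 + 54)/66443 = 906*(1/66443) = 906/66443 ≈ 0.013636)
(-176 + 177)**2 + H = (-176 + 177)**2 + 906/66443 = 1**2 + 906/66443 = 1 + 906/66443 = 67349/66443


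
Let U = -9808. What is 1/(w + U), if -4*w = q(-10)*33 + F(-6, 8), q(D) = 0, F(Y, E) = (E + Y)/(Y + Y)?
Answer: -24/235391 ≈ -0.00010196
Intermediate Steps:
F(Y, E) = (E + Y)/(2*Y) (F(Y, E) = (E + Y)/((2*Y)) = (E + Y)*(1/(2*Y)) = (E + Y)/(2*Y))
w = 1/24 (w = -(0*33 + (1/2)*(8 - 6)/(-6))/4 = -(0 + (1/2)*(-1/6)*2)/4 = -(0 - 1/6)/4 = -1/4*(-1/6) = 1/24 ≈ 0.041667)
1/(w + U) = 1/(1/24 - 9808) = 1/(-235391/24) = -24/235391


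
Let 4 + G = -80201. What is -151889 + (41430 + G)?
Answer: -190664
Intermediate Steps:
G = -80205 (G = -4 - 80201 = -80205)
-151889 + (41430 + G) = -151889 + (41430 - 80205) = -151889 - 38775 = -190664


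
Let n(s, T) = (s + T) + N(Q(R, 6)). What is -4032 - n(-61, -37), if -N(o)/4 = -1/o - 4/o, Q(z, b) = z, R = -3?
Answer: -11782/3 ≈ -3927.3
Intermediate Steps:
N(o) = 20/o (N(o) = -4*(-1/o - 4/o) = -(-20)/o = 20/o)
n(s, T) = -20/3 + T + s (n(s, T) = (s + T) + 20/(-3) = (T + s) + 20*(-⅓) = (T + s) - 20/3 = -20/3 + T + s)
-4032 - n(-61, -37) = -4032 - (-20/3 - 37 - 61) = -4032 - 1*(-314/3) = -4032 + 314/3 = -11782/3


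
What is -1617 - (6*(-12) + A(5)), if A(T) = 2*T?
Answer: -1555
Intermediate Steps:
-1617 - (6*(-12) + A(5)) = -1617 - (6*(-12) + 2*5) = -1617 - (-72 + 10) = -1617 - 1*(-62) = -1617 + 62 = -1555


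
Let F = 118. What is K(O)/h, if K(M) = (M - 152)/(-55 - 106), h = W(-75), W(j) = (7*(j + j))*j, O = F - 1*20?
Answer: 3/704375 ≈ 4.2591e-6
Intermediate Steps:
O = 98 (O = 118 - 1*20 = 118 - 20 = 98)
W(j) = 14*j² (W(j) = (7*(2*j))*j = (14*j)*j = 14*j²)
h = 78750 (h = 14*(-75)² = 14*5625 = 78750)
K(M) = 152/161 - M/161 (K(M) = (-152 + M)/(-161) = (-152 + M)*(-1/161) = 152/161 - M/161)
K(O)/h = (152/161 - 1/161*98)/78750 = (152/161 - 14/23)*(1/78750) = (54/161)*(1/78750) = 3/704375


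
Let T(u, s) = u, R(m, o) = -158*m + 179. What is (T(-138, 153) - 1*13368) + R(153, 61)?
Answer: -37501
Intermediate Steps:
R(m, o) = 179 - 158*m
(T(-138, 153) - 1*13368) + R(153, 61) = (-138 - 1*13368) + (179 - 158*153) = (-138 - 13368) + (179 - 24174) = -13506 - 23995 = -37501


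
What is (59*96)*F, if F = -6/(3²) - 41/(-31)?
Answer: 115168/31 ≈ 3715.1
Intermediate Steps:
F = 61/93 (F = -6/9 - 41*(-1/31) = -6*⅑ + 41/31 = -⅔ + 41/31 = 61/93 ≈ 0.65591)
(59*96)*F = (59*96)*(61/93) = 5664*(61/93) = 115168/31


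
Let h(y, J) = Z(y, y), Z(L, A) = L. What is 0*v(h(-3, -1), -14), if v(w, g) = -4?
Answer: 0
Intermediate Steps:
h(y, J) = y
0*v(h(-3, -1), -14) = 0*(-4) = 0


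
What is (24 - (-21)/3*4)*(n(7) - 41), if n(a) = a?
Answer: -1768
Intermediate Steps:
(24 - (-21)/3*4)*(n(7) - 41) = (24 - (-21)/3*4)*(7 - 41) = (24 - (-21)/3*4)*(-34) = (24 - 3*(-7/3)*4)*(-34) = (24 + 7*4)*(-34) = (24 + 28)*(-34) = 52*(-34) = -1768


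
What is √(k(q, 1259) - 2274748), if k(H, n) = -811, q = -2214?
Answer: I*√2275559 ≈ 1508.5*I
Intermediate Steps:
√(k(q, 1259) - 2274748) = √(-811 - 2274748) = √(-2275559) = I*√2275559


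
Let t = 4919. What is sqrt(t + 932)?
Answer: sqrt(5851) ≈ 76.492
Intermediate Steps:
sqrt(t + 932) = sqrt(4919 + 932) = sqrt(5851)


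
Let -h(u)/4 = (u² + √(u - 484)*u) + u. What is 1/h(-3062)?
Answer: -3061/114803774216 - 3*I*√394/114803774216 ≈ -2.6663e-8 - 5.187e-10*I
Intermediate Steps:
h(u) = -4*u - 4*u² - 4*u*√(-484 + u) (h(u) = -4*((u² + √(u - 484)*u) + u) = -4*((u² + √(-484 + u)*u) + u) = -4*((u² + u*√(-484 + u)) + u) = -4*(u + u² + u*√(-484 + u)) = -4*u - 4*u² - 4*u*√(-484 + u))
1/h(-3062) = 1/(-4*(-3062)*(1 - 3062 + √(-484 - 3062))) = 1/(-4*(-3062)*(1 - 3062 + √(-3546))) = 1/(-4*(-3062)*(1 - 3062 + 3*I*√394)) = 1/(-4*(-3062)*(-3061 + 3*I*√394)) = 1/(-37491128 + 36744*I*√394)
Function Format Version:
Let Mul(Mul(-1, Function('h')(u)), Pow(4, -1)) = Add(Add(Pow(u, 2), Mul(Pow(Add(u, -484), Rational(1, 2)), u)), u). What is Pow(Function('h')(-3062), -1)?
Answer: Add(Rational(-3061, 114803774216), Mul(Rational(-3, 114803774216), I, Pow(394, Rational(1, 2)))) ≈ Add(-2.6663e-8, Mul(-5.1870e-10, I))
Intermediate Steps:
Function('h')(u) = Add(Mul(-4, u), Mul(-4, Pow(u, 2)), Mul(-4, u, Pow(Add(-484, u), Rational(1, 2)))) (Function('h')(u) = Mul(-4, Add(Add(Pow(u, 2), Mul(Pow(Add(u, -484), Rational(1, 2)), u)), u)) = Mul(-4, Add(Add(Pow(u, 2), Mul(Pow(Add(-484, u), Rational(1, 2)), u)), u)) = Mul(-4, Add(Add(Pow(u, 2), Mul(u, Pow(Add(-484, u), Rational(1, 2)))), u)) = Mul(-4, Add(u, Pow(u, 2), Mul(u, Pow(Add(-484, u), Rational(1, 2))))) = Add(Mul(-4, u), Mul(-4, Pow(u, 2)), Mul(-4, u, Pow(Add(-484, u), Rational(1, 2)))))
Pow(Function('h')(-3062), -1) = Pow(Mul(-4, -3062, Add(1, -3062, Pow(Add(-484, -3062), Rational(1, 2)))), -1) = Pow(Mul(-4, -3062, Add(1, -3062, Pow(-3546, Rational(1, 2)))), -1) = Pow(Mul(-4, -3062, Add(1, -3062, Mul(3, I, Pow(394, Rational(1, 2))))), -1) = Pow(Mul(-4, -3062, Add(-3061, Mul(3, I, Pow(394, Rational(1, 2))))), -1) = Pow(Add(-37491128, Mul(36744, I, Pow(394, Rational(1, 2)))), -1)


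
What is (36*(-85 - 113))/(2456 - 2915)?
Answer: 264/17 ≈ 15.529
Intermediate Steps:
(36*(-85 - 113))/(2456 - 2915) = (36*(-198))/(-459) = -7128*(-1/459) = 264/17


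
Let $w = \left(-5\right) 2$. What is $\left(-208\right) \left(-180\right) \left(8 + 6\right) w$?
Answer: $-5241600$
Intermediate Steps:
$w = -10$
$\left(-208\right) \left(-180\right) \left(8 + 6\right) w = \left(-208\right) \left(-180\right) \left(8 + 6\right) \left(-10\right) = 37440 \cdot 14 \left(-10\right) = 37440 \left(-140\right) = -5241600$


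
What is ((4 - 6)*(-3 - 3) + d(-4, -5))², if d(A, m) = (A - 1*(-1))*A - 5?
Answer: 361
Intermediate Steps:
d(A, m) = -5 + A*(1 + A) (d(A, m) = (A + 1)*A - 5 = (1 + A)*A - 5 = A*(1 + A) - 5 = -5 + A*(1 + A))
((4 - 6)*(-3 - 3) + d(-4, -5))² = ((4 - 6)*(-3 - 3) + (-5 - 4 + (-4)²))² = (-2*(-6) + (-5 - 4 + 16))² = (12 + 7)² = 19² = 361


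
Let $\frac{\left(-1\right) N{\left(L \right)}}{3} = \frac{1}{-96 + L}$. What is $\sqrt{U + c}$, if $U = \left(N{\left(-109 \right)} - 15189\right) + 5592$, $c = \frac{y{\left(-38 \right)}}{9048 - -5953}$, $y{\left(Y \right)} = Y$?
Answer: $\frac{2 i \sqrt{22689404627115065}}{3075205} \approx 97.964 i$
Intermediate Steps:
$N{\left(L \right)} = - \frac{3}{-96 + L}$
$c = - \frac{38}{15001}$ ($c = - \frac{38}{9048 - -5953} = - \frac{38}{9048 + 5953} = - \frac{38}{15001} \approx -0.0025332$)
$U = - \frac{1967382}{205}$ ($U = \left(- \frac{3}{-96 - 109} - 15189\right) + 5592 = \left(- \frac{3}{-205} - 15189\right) + 5592 = \left(\left(-3\right) \left(- \frac{1}{205}\right) - 15189\right) + 5592 = \left(\frac{3}{205} - 15189\right) + 5592 = - \frac{3113742}{205} + 5592 = - \frac{1967382}{205} \approx -9597.0$)
$\sqrt{U + c} = \sqrt{- \frac{1967382}{205} - \frac{38}{15001}} = \sqrt{- \frac{29512705172}{3075205}} = \frac{2 i \sqrt{22689404627115065}}{3075205}$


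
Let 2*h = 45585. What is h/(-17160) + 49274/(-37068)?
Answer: -56347141/21202896 ≈ -2.6575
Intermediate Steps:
h = 45585/2 (h = (1/2)*45585 = 45585/2 ≈ 22793.)
h/(-17160) + 49274/(-37068) = (45585/2)/(-17160) + 49274/(-37068) = (45585/2)*(-1/17160) + 49274*(-1/37068) = -3039/2288 - 24637/18534 = -56347141/21202896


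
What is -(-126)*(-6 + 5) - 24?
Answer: -150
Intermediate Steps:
-(-126)*(-6 + 5) - 24 = -(-126)*(-1) - 24 = -21*6 - 24 = -126 - 24 = -150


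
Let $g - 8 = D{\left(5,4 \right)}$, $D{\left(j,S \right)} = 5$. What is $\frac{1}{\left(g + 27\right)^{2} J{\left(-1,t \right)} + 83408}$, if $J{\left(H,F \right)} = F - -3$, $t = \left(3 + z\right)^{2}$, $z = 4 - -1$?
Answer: $\frac{1}{190608} \approx 5.2464 \cdot 10^{-6}$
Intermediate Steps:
$z = 5$ ($z = 4 + 1 = 5$)
$g = 13$ ($g = 8 + 5 = 13$)
$t = 64$ ($t = \left(3 + 5\right)^{2} = 8^{2} = 64$)
$J{\left(H,F \right)} = 3 + F$ ($J{\left(H,F \right)} = F + 3 = 3 + F$)
$\frac{1}{\left(g + 27\right)^{2} J{\left(-1,t \right)} + 83408} = \frac{1}{\left(13 + 27\right)^{2} \left(3 + 64\right) + 83408} = \frac{1}{40^{2} \cdot 67 + 83408} = \frac{1}{1600 \cdot 67 + 83408} = \frac{1}{107200 + 83408} = \frac{1}{190608}$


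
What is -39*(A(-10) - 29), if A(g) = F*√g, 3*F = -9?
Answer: 1131 + 117*I*√10 ≈ 1131.0 + 369.99*I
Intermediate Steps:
F = -3 (F = (⅓)*(-9) = -3)
A(g) = -3*√g
-39*(A(-10) - 29) = -39*(-3*I*√10 - 29) = -39*(-29 - 3*I*√10) = 1131 + 117*I*√10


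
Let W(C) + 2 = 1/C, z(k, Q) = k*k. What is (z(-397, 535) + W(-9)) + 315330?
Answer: 4256432/9 ≈ 4.7294e+5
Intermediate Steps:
z(k, Q) = k²
W(C) = -2 + 1/C
(z(-397, 535) + W(-9)) + 315330 = ((-397)² + (-2 + 1/(-9))) + 315330 = (157609 + (-2 - ⅑)) + 315330 = (157609 - 19/9) + 315330 = 1418462/9 + 315330 = 4256432/9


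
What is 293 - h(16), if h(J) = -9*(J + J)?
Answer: 581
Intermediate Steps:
h(J) = -18*J
293 - h(16) = 293 - (-18)*16 = 293 - 1*(-288) = 293 + 288 = 581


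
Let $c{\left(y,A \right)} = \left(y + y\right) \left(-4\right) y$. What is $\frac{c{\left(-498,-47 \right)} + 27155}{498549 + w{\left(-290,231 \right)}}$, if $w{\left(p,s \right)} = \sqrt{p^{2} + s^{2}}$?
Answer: $- \frac{975599071473}{248550967940} + \frac{1956877 \sqrt{137461}}{248550967940} \approx -3.9222$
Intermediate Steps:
$c{\left(y,A \right)} = - 8 y^{2}$ ($c{\left(y,A \right)} = 2 y \left(-4\right) y = - 8 y y = - 8 y^{2}$)
$\frac{c{\left(-498,-47 \right)} + 27155}{498549 + w{\left(-290,231 \right)}} = \frac{- 8 \left(-498\right)^{2} + 27155}{498549 + \sqrt{\left(-290\right)^{2} + 231^{2}}} = \frac{\left(-8\right) 248004 + 27155}{498549 + \sqrt{84100 + 53361}} = \frac{-1984032 + 27155}{498549 + \sqrt{137461}} = - \frac{1956877}{498549 + \sqrt{137461}}$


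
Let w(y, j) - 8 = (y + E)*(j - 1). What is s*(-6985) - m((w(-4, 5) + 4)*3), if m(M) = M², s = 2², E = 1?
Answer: -27940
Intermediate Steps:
w(y, j) = 8 + (1 + y)*(-1 + j) (w(y, j) = 8 + (y + 1)*(j - 1) = 8 + (1 + y)*(-1 + j))
s = 4
s*(-6985) - m((w(-4, 5) + 4)*3) = 4*(-6985) - (((7 + 5 - 1*(-4) + 5*(-4)) + 4)*3)² = -27940 - (((7 + 5 + 4 - 20) + 4)*3)² = -27940 - ((-4 + 4)*3)² = -27940 - (0*3)² = -27940 - 1*0² = -27940 - 1*0 = -27940 + 0 = -27940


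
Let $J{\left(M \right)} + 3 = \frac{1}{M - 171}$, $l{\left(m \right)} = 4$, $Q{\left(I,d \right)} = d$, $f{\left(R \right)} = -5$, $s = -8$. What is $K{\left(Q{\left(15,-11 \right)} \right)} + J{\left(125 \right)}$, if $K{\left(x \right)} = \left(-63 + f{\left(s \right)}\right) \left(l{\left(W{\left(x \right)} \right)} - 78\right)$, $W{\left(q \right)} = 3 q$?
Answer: $\frac{231333}{46} \approx 5029.0$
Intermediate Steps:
$J{\left(M \right)} = -3 + \frac{1}{-171 + M}$ ($J{\left(M \right)} = -3 + \frac{1}{M - 171} = -3 + \frac{1}{-171 + M}$)
$K{\left(x \right)} = 5032$ ($K{\left(x \right)} = \left(-63 - 5\right) \left(4 - 78\right) = \left(-68\right) \left(-74\right) = 5032$)
$K{\left(Q{\left(15,-11 \right)} \right)} + J{\left(125 \right)} = 5032 + \frac{514 - 375}{-171 + 125} = 5032 + \frac{514 - 375}{-46} = 5032 - \frac{139}{46} = \frac{231333}{46}$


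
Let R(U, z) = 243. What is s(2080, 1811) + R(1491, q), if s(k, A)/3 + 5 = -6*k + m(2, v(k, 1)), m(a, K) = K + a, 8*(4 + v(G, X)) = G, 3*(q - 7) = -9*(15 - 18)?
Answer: -36438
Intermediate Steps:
q = 16 (q = 7 + (-9*(15 - 18))/3 = 7 + (-9*(-3))/3 = 7 + (⅓)*27 = 7 + 9 = 16)
v(G, X) = -4 + G/8
s(k, A) = -21 - 141*k/8 (s(k, A) = -15 + 3*(-6*k + ((-4 + k/8) + 2)) = -15 + 3*(-6*k + (-2 + k/8)) = -15 + 3*(-2 - 47*k/8) = -15 + (-6 - 141*k/8) = -21 - 141*k/8)
s(2080, 1811) + R(1491, q) = (-21 - 141/8*2080) + 243 = (-21 - 36660) + 243 = -36681 + 243 = -36438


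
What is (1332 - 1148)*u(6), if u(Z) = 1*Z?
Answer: 1104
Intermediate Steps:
u(Z) = Z
(1332 - 1148)*u(6) = (1332 - 1148)*6 = 184*6 = 1104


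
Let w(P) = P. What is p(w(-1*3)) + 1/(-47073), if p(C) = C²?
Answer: 423656/47073 ≈ 9.0000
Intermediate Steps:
p(w(-1*3)) + 1/(-47073) = (-1*3)² + 1/(-47073) = (-3)² - 1/47073 = 9 - 1/47073 = 423656/47073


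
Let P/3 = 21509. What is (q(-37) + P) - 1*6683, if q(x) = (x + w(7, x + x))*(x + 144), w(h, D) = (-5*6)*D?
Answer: 291425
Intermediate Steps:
P = 64527 (P = 3*21509 = 64527)
w(h, D) = -30*D
q(x) = -59*x*(144 + x) (q(x) = (x - 30*(x + x))*(x + 144) = (x - 60*x)*(144 + x) = (-59*x)*(144 + x) = -59*x*(144 + x))
(q(-37) + P) - 1*6683 = (59*(-37)*(-144 - 1*(-37)) + 64527) - 1*6683 = (59*(-37)*(-144 + 37) + 64527) - 6683 = (59*(-37)*(-107) + 64527) - 6683 = (233581 + 64527) - 6683 = 298108 - 6683 = 291425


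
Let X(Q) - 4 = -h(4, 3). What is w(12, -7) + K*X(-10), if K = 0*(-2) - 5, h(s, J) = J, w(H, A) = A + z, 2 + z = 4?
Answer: -10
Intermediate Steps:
z = 2 (z = -2 + 4 = 2)
w(H, A) = 2 + A (w(H, A) = A + 2 = 2 + A)
K = -5 (K = 0 - 5 = -5)
X(Q) = 1 (X(Q) = 4 - 1*3 = 4 - 3 = 1)
w(12, -7) + K*X(-10) = (2 - 7) - 5*1 = -5 - 5 = -10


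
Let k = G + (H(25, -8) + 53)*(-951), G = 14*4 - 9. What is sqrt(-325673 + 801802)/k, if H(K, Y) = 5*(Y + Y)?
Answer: sqrt(476129)/25724 ≈ 0.026824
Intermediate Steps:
H(K, Y) = 10*Y (H(K, Y) = 5*(2*Y) = 10*Y)
G = 47 (G = 56 - 9 = 47)
k = 25724 (k = 47 + (10*(-8) + 53)*(-951) = 47 + (-80 + 53)*(-951) = 47 - 27*(-951) = 47 + 25677 = 25724)
sqrt(-325673 + 801802)/k = sqrt(-325673 + 801802)/25724 = sqrt(476129)*(1/25724) = sqrt(476129)/25724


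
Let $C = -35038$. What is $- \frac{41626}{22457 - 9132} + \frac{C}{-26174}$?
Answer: $- \frac{23947599}{13414175} \approx -1.7852$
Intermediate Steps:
$- \frac{41626}{22457 - 9132} + \frac{C}{-26174} = - \frac{41626}{22457 - 9132} - \frac{35038}{-26174} = - \frac{41626}{22457 - 9132} - - \frac{17519}{13087} = - \frac{41626}{13325} + \frac{17519}{13087} = \left(-41626\right) \frac{1}{13325} + \frac{17519}{13087} = - \frac{3202}{1025} + \frac{17519}{13087} = - \frac{23947599}{13414175}$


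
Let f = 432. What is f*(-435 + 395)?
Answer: -17280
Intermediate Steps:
f*(-435 + 395) = 432*(-435 + 395) = 432*(-40) = -17280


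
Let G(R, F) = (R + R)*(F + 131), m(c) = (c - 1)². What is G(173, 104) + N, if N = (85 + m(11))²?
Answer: 115535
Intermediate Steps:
m(c) = (-1 + c)²
G(R, F) = 2*R*(131 + F) (G(R, F) = (2*R)*(131 + F) = 2*R*(131 + F))
N = 34225 (N = (85 + (-1 + 11)²)² = (85 + 10²)² = (85 + 100)² = 185² = 34225)
G(173, 104) + N = 2*173*(131 + 104) + 34225 = 2*173*235 + 34225 = 81310 + 34225 = 115535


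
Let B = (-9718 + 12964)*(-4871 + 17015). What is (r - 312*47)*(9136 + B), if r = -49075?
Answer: -2513136985840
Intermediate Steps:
B = 39419424 (B = 3246*12144 = 39419424)
(r - 312*47)*(9136 + B) = (-49075 - 312*47)*(9136 + 39419424) = (-49075 - 14664)*39428560 = -63739*39428560 = -2513136985840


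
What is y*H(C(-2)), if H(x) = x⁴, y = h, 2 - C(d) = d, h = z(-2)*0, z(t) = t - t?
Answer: 0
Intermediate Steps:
z(t) = 0
h = 0 (h = 0*0 = 0)
C(d) = 2 - d
y = 0
y*H(C(-2)) = 0*(2 - 1*(-2))⁴ = 0*(2 + 2)⁴ = 0*4⁴ = 0*256 = 0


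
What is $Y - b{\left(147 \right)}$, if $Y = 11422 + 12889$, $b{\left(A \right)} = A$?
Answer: $24164$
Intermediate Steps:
$Y = 24311$
$Y - b{\left(147 \right)} = 24311 - 147 = 24164$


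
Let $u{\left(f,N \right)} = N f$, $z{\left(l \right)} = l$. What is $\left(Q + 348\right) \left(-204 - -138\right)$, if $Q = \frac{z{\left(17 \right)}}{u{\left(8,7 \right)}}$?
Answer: $- \frac{643665}{28} \approx -22988.0$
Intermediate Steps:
$Q = \frac{17}{56}$ ($Q = \frac{17}{7 \cdot 8} = \frac{17}{56} \approx 0.30357$)
$\left(Q + 348\right) \left(-204 - -138\right) = \left(\frac{17}{56} + 348\right) \left(-204 - -138\right) = \frac{19505 \left(-204 + 138\right)}{56} = \frac{19505}{56} \left(-66\right) = - \frac{643665}{28}$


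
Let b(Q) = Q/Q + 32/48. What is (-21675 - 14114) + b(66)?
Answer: -107362/3 ≈ -35787.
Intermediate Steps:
b(Q) = 5/3 (b(Q) = 1 + 32*(1/48) = 1 + ⅔ = 5/3)
(-21675 - 14114) + b(66) = (-21675 - 14114) + 5/3 = -35789 + 5/3 = -107362/3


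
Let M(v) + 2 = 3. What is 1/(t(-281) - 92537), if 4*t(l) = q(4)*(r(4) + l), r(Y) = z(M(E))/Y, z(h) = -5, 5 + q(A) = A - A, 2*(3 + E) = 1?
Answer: -16/1474947 ≈ -1.0848e-5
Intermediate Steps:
E = -5/2 (E = -3 + (½)*1 = -3 + ½ = -5/2 ≈ -2.5000)
q(A) = -5 (q(A) = -5 + (A - A) = -5 + 0 = -5)
M(v) = 1 (M(v) = -2 + 3 = 1)
r(Y) = -5/Y
t(l) = 25/16 - 5*l/4 (t(l) = (-5*(-5/4 + l))/4 = (25/4 - 5*l)/4 = 25/16 - 5*l/4)
1/(t(-281) - 92537) = 1/((25/16 - 5/4*(-281)) - 92537) = 1/((25/16 + 1405/4) - 92537) = 1/(5645/16 - 92537) = 1/(-1474947/16) = -16/1474947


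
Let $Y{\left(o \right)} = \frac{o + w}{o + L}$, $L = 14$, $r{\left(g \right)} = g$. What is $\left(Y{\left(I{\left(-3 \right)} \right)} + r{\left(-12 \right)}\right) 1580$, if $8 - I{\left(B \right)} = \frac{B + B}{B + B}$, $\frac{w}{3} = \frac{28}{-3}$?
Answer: $-20540$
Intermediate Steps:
$w = -28$ ($w = 3 \frac{28}{-3} = 3 \cdot 28 \left(- \frac{1}{3}\right) = 3 \left(- \frac{28}{3}\right) = -28$)
$I{\left(B \right)} = 7$ ($I{\left(B \right)} = 8 - \frac{B + B}{B + B} = 8 - \frac{2 B}{2 B} = 8 - 2 B \frac{1}{2 B} = 8 - 1 = 7$)
$Y{\left(o \right)} = \frac{-28 + o}{14 + o}$ ($Y{\left(o \right)} = \frac{o - 28}{o + 14} = \frac{-28 + o}{14 + o}$)
$\left(Y{\left(I{\left(-3 \right)} \right)} + r{\left(-12 \right)}\right) 1580 = \left(\frac{-28 + 7}{14 + 7} - 12\right) 1580 = \left(\frac{1}{21} \left(-21\right) - 12\right) 1580 = \left(-1 - 12\right) 1580 = \left(-13\right) 1580 = -20540$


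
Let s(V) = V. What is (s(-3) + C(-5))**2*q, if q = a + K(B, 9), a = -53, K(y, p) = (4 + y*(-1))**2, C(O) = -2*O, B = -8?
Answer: 4459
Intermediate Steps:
K(y, p) = (4 - y)**2
q = 91 (q = -53 + (-4 - 8)**2 = -53 + (-12)**2 = -53 + 144 = 91)
(s(-3) + C(-5))**2*q = (-3 - 2*(-5))**2*91 = (-3 + 10)**2*91 = 7**2*91 = 49*91 = 4459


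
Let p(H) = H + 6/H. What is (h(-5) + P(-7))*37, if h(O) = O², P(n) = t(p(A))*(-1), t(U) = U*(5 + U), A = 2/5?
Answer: -267473/25 ≈ -10699.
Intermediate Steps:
A = ⅖ (A = 2*(⅕) = ⅖ ≈ 0.40000)
P(n) = -7854/25 (P(n) = ((⅖ + 6/(⅖))*(5 + (⅖ + 6/(⅖))))*(-1) = ((⅖ + 6*(5/2))*(5 + (⅖ + 6*(5/2))))*(-1) = ((⅖ + 15)*(5 + (⅖ + 15)))*(-1) = (77*(5 + 77/5)/5)*(-1) = ((77/5)*(102/5))*(-1) = (7854/25)*(-1) = -7854/25)
(h(-5) + P(-7))*37 = ((-5)² - 7854/25)*37 = (25 - 7854/25)*37 = -7229/25*37 = -267473/25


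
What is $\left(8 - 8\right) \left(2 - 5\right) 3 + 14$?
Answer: $14$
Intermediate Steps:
$\left(8 - 8\right) \left(2 - 5\right) 3 + 14 = \left(8 - 8\right) \left(\left(-3\right) 3\right) + 14 = 0 \left(-9\right) + 14 = 0 + 14 = 14$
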